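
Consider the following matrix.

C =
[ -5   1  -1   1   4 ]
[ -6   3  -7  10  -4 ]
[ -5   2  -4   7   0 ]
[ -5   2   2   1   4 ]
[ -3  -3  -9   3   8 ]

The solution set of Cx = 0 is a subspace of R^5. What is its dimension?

0

Row reduce to echelon form.
R2 ← R2 − (6/5)·R1: [0, 9/5, -29/5, 44/5, -44/5]
R3 ← R3 − R1: [0, 1, -3, 6, -4]
R4 ← R4 − R1: [0, 1, 3, 0, 0]
R5 ← R5 − (3/5)·R1: [0, -18/5, -42/5, 12/5, 28/5]
R3 ← R3 − (5/9)·R2: [0, 0, 2/9, 10/9, 8/9]
R4 ← R4 − (5/9)·R2: [0, 0, 56/9, -44/9, 44/9]
R5 ← R5 + (2)·R2: [0, 0, -20, 20, -12]
R4 ← R4 − (28)·R3: [0, 0, 0, -36, -20]
R5 ← R5 + (90)·R3: [0, 0, 0, 120, 68]
R5 ← R5 + (10/3)·R4: [0, 0, 0, 0, 4/3]
5 nonzero rows, so rank(C) = 5.
C has 5 columns; by rank–nullity, nullity = 5 − 5 = 0.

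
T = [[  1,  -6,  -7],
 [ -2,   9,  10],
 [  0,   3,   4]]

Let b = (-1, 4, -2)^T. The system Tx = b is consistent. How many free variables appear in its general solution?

Row reduce the augmented matrix [T | b].
R2 ← R2 + (2)·R1: [0, -3, -4, 2]
R3 ← R3 + R2: [0, 0, 0, 0]
The echelon form has 2 nonzero rows, and every pivot lies in the first 3 columns, so rank(T) = rank([T|b]) = 2.
The system is consistent.
Free variables = (unknowns) − (rank) = 3 − 2 = 1.

1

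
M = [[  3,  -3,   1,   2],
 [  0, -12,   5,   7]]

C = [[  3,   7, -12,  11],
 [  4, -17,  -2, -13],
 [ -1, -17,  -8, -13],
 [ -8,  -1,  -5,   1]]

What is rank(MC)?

First compute MC:
[[-20,  53, -48,  61],
 [-109, 112, -51,  98]]
Now row reduce the product.
R2 ← R2 − (109/20)·R1: [0, -3537/20, 1053/5, -4689/20]
2 nonzero rows, so rank(MC) = 2.

2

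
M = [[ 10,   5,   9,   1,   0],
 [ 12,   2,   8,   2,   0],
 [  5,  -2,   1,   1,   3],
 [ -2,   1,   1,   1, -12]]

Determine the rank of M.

3

Row reduce to echelon form.
R2 ← R2 − (6/5)·R1: [0, -4, -14/5, 4/5, 0]
R3 ← R3 − (1/2)·R1: [0, -9/2, -7/2, 1/2, 3]
R4 ← R4 + (1/5)·R1: [0, 2, 14/5, 6/5, -12]
R3 ← R3 − (9/8)·R2: [0, 0, -7/20, -2/5, 3]
R4 ← R4 + (1/2)·R2: [0, 0, 7/5, 8/5, -12]
R4 ← R4 + (4)·R3: [0, 0, 0, 0, 0]
Echelon form has 3 nonzero rows, so rank(M) = 3.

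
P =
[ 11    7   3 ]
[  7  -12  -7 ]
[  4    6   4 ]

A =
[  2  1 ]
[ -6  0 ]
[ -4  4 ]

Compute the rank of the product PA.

First compute PA:
[[-32,  23],
 [114, -21],
 [-44,  20]]
Now row reduce the product.
R2 ← R2 + (57/16)·R1: [0, 975/16]
R3 ← R3 − (11/8)·R1: [0, -93/8]
R3 ← R3 + (62/325)·R2: [0, 0]
2 nonzero rows, so rank(PA) = 2.

2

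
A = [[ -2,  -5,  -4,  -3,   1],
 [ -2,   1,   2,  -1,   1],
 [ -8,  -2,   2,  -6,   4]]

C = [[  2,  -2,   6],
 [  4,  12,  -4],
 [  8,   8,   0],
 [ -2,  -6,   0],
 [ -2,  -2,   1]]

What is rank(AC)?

2

First compute AC:
[[-52, -72,   9],
 [ 16,  36, -15],
 [ -4,  36, -36]]
Now row reduce the product.
R2 ← R2 + (4/13)·R1: [0, 180/13, -159/13]
R3 ← R3 − (1/13)·R1: [0, 540/13, -477/13]
R3 ← R3 − (3)·R2: [0, 0, 0]
2 nonzero rows, so rank(AC) = 2.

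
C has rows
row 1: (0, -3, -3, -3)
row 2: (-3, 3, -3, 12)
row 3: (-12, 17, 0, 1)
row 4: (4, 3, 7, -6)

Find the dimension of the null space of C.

Row reduce to echelon form.
Swap R1 ↔ R2
R3 ← R3 − (4)·R1: [0, 5, 12, -47]
R4 ← R4 + (4/3)·R1: [0, 7, 3, 10]
R3 ← R3 + (5/3)·R2: [0, 0, 7, -52]
R4 ← R4 + (7/3)·R2: [0, 0, -4, 3]
R4 ← R4 + (4/7)·R3: [0, 0, 0, -187/7]
4 nonzero rows, so rank(C) = 4.
C has 4 columns; by rank–nullity, nullity = 4 − 4 = 0.

0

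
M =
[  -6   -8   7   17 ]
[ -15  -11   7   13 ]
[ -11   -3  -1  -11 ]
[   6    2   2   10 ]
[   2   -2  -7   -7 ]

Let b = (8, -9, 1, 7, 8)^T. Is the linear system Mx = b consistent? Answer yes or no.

Row reduce the augmented matrix [M | b].
R2 ← R2 − (5/2)·R1: [0, 9, -21/2, -59/2, -29]
R3 ← R3 − (11/6)·R1: [0, 35/3, -83/6, -253/6, -41/3]
R4 ← R4 + R1: [0, -6, 9, 27, 15]
R5 ← R5 + (1/3)·R1: [0, -14/3, -14/3, -4/3, 32/3]
R3 ← R3 − (35/27)·R2: [0, 0, -2/9, -106/27, 646/27]
R4 ← R4 + (2/3)·R2: [0, 0, 2, 22/3, -13/3]
R5 ← R5 + (14/27)·R2: [0, 0, -91/9, -449/27, -118/27]
R4 ← R4 + (9)·R3: [0, 0, 0, -28, 211]
R5 ← R5 − (91/2)·R3: [0, 0, 0, 162, -1093]
R5 ← R5 + (81/14)·R4: [0, 0, 0, 0, 1789/14]
The echelon form has 5 nonzero rows; the last pivot sits in the augmented column, so rank(M) = 4 but rank([M|b]) = 5.
Since the ranks differ, the system is inconsistent.

no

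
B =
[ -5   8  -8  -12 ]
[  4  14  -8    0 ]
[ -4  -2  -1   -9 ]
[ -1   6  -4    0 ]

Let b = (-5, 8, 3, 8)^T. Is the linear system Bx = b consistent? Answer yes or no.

Row reduce the augmented matrix [B | b].
R2 ← R2 + (4/5)·R1: [0, 102/5, -72/5, -48/5, 4]
R3 ← R3 − (4/5)·R1: [0, -42/5, 27/5, 3/5, 7]
R4 ← R4 − (1/5)·R1: [0, 22/5, -12/5, 12/5, 9]
R3 ← R3 + (7/17)·R2: [0, 0, -9/17, -57/17, 147/17]
R4 ← R4 − (11/51)·R2: [0, 0, 12/17, 76/17, 415/51]
R4 ← R4 + (4/3)·R3: [0, 0, 0, 0, 59/3]
The echelon form has 4 nonzero rows; the last pivot sits in the augmented column, so rank(B) = 3 but rank([B|b]) = 4.
Since the ranks differ, the system is inconsistent.

no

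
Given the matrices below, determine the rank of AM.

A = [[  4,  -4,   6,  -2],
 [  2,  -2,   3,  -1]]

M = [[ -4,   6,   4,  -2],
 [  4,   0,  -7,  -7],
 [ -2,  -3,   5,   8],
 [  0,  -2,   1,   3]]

First compute AM:
[[-44,  10,  72,  62],
 [-22,   5,  36,  31]]
Now row reduce the product.
R2 ← R2 − (1/2)·R1: [0, 0, 0, 0]
1 nonzero row, so rank(AM) = 1.

1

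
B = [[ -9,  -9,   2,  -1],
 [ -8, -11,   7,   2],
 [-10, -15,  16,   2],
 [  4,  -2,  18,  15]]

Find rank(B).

4

Row reduce to echelon form.
R2 ← R2 − (8/9)·R1: [0, -3, 47/9, 26/9]
R3 ← R3 − (10/9)·R1: [0, -5, 124/9, 28/9]
R4 ← R4 + (4/9)·R1: [0, -6, 170/9, 131/9]
R3 ← R3 − (5/3)·R2: [0, 0, 137/27, -46/27]
R4 ← R4 − (2)·R2: [0, 0, 76/9, 79/9]
R4 ← R4 − (228/137)·R3: [0, 0, 0, 1591/137]
Echelon form has 4 nonzero rows, so rank(B) = 4.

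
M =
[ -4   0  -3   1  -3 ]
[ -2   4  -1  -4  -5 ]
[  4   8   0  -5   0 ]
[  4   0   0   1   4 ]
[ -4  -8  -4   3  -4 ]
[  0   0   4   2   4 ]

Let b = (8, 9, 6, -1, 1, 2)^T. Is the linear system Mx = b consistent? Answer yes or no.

no

Row reduce the augmented matrix [M | b].
R2 ← R2 − (1/2)·R1: [0, 4, 1/2, -9/2, -7/2, 5]
R3 ← R3 + R1: [0, 8, -3, -4, -3, 14]
R4 ← R4 + R1: [0, 0, -3, 2, 1, 7]
R5 ← R5 − R1: [0, -8, -1, 2, -1, -7]
R3 ← R3 − (2)·R2: [0, 0, -4, 5, 4, 4]
R5 ← R5 + (2)·R2: [0, 0, 0, -7, -8, 3]
R4 ← R4 − (3/4)·R3: [0, 0, 0, -7/4, -2, 4]
R6 ← R6 + R3: [0, 0, 0, 7, 8, 6]
R5 ← R5 − (4)·R4: [0, 0, 0, 0, 0, -13]
R6 ← R6 + (4)·R4: [0, 0, 0, 0, 0, 22]
R6 ← R6 + (22/13)·R5: [0, 0, 0, 0, 0, 0]
The echelon form has 5 nonzero rows; the last pivot sits in the augmented column, so rank(M) = 4 but rank([M|b]) = 5.
Since the ranks differ, the system is inconsistent.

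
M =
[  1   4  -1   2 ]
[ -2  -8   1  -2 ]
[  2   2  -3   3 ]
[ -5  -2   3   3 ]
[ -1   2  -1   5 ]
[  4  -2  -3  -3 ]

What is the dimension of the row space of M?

3

Row reduce to echelon form.
R2 ← R2 + (2)·R1: [0, 0, -1, 2]
R3 ← R3 − (2)·R1: [0, -6, -1, -1]
R4 ← R4 + (5)·R1: [0, 18, -2, 13]
R5 ← R5 + R1: [0, 6, -2, 7]
R6 ← R6 − (4)·R1: [0, -18, 1, -11]
Swap R2 ↔ R3
R4 ← R4 + (3)·R2: [0, 0, -5, 10]
R5 ← R5 + R2: [0, 0, -3, 6]
R6 ← R6 − (3)·R2: [0, 0, 4, -8]
R4 ← R4 − (5)·R3: [0, 0, 0, 0]
R5 ← R5 − (3)·R3: [0, 0, 0, 0]
R6 ← R6 + (4)·R3: [0, 0, 0, 0]
Echelon form has 3 nonzero rows, so rank(M) = 3.
The row space has dimension equal to the rank: 3.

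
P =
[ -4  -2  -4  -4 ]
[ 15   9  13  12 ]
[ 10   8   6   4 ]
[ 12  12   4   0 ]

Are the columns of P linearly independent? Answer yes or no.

Row reduce P to echelon form.
R2 ← R2 + (15/4)·R1: [0, 3/2, -2, -3]
R3 ← R3 + (5/2)·R1: [0, 3, -4, -6]
R4 ← R4 + (3)·R1: [0, 6, -8, -12]
R3 ← R3 − (2)·R2: [0, 0, 0, 0]
R4 ← R4 − (4)·R2: [0, 0, 0, 0]
2 pivots among 4 columns.
Only 2 < 4 pivot columns, so the columns are linearly dependent.

no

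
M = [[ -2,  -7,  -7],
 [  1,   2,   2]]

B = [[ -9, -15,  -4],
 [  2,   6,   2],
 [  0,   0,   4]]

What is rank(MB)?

First compute MB:
[[  4, -12, -34],
 [ -5,  -3,   8]]
Now row reduce the product.
R2 ← R2 + (5/4)·R1: [0, -18, -69/2]
2 nonzero rows, so rank(MB) = 2.

2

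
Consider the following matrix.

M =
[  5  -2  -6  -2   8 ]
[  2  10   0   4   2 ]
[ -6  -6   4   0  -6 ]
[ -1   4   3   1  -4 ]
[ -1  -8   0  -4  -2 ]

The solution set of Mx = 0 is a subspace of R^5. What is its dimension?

Row reduce to echelon form.
R2 ← R2 − (2/5)·R1: [0, 54/5, 12/5, 24/5, -6/5]
R3 ← R3 + (6/5)·R1: [0, -42/5, -16/5, -12/5, 18/5]
R4 ← R4 + (1/5)·R1: [0, 18/5, 9/5, 3/5, -12/5]
R5 ← R5 + (1/5)·R1: [0, -42/5, -6/5, -22/5, -2/5]
R3 ← R3 + (7/9)·R2: [0, 0, -4/3, 4/3, 8/3]
R4 ← R4 − (1/3)·R2: [0, 0, 1, -1, -2]
R5 ← R5 + (7/9)·R2: [0, 0, 2/3, -2/3, -4/3]
R4 ← R4 + (3/4)·R3: [0, 0, 0, 0, 0]
R5 ← R5 + (1/2)·R3: [0, 0, 0, 0, 0]
3 nonzero rows, so rank(M) = 3.
M has 5 columns; by rank–nullity, nullity = 5 − 3 = 2.

2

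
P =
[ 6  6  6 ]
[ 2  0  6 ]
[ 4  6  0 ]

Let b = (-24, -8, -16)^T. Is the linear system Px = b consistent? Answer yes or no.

Row reduce the augmented matrix [P | b].
R2 ← R2 − (1/3)·R1: [0, -2, 4, 0]
R3 ← R3 − (2/3)·R1: [0, 2, -4, 0]
R3 ← R3 + R2: [0, 0, 0, 0]
The echelon form has 2 nonzero rows, and every pivot lies in the first 3 columns, so rank(P) = rank([P|b]) = 2.
The system is consistent.

yes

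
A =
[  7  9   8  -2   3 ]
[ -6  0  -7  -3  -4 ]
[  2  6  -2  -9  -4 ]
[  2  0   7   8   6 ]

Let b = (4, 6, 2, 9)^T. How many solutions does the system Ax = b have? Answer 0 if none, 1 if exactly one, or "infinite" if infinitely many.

Row reduce the augmented matrix [A | b].
R2 ← R2 + (6/7)·R1: [0, 54/7, -1/7, -33/7, -10/7, 66/7]
R3 ← R3 − (2/7)·R1: [0, 24/7, -30/7, -59/7, -34/7, 6/7]
R4 ← R4 − (2/7)·R1: [0, -18/7, 33/7, 60/7, 36/7, 55/7]
R3 ← R3 − (4/9)·R2: [0, 0, -38/9, -19/3, -38/9, -10/3]
R4 ← R4 + (1/3)·R2: [0, 0, 14/3, 7, 14/3, 11]
R4 ← R4 + (21/19)·R3: [0, 0, 0, 0, 0, 139/19]
The echelon form has 4 nonzero rows; the last pivot sits in the augmented column, so rank(A) = 3 but rank([A|b]) = 4.
Since the ranks differ, the system is inconsistent.
It has no solutions.

0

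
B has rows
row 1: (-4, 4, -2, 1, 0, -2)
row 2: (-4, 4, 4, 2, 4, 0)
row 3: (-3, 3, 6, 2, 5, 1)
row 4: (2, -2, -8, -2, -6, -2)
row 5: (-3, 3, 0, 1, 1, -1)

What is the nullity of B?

4

Row reduce to echelon form.
R2 ← R2 − R1: [0, 0, 6, 1, 4, 2]
R3 ← R3 − (3/4)·R1: [0, 0, 15/2, 5/4, 5, 5/2]
R4 ← R4 + (1/2)·R1: [0, 0, -9, -3/2, -6, -3]
R5 ← R5 − (3/4)·R1: [0, 0, 3/2, 1/4, 1, 1/2]
R3 ← R3 − (5/4)·R2: [0, 0, 0, 0, 0, 0]
R4 ← R4 + (3/2)·R2: [0, 0, 0, 0, 0, 0]
R5 ← R5 − (1/4)·R2: [0, 0, 0, 0, 0, 0]
2 nonzero rows, so rank(B) = 2.
B has 6 columns; by rank–nullity, nullity = 6 − 2 = 4.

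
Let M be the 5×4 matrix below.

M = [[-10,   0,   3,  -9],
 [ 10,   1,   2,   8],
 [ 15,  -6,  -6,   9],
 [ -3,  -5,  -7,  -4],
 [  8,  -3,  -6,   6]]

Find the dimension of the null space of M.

1

Row reduce to echelon form.
R2 ← R2 + R1: [0, 1, 5, -1]
R3 ← R3 + (3/2)·R1: [0, -6, -3/2, -9/2]
R4 ← R4 − (3/10)·R1: [0, -5, -79/10, -13/10]
R5 ← R5 + (4/5)·R1: [0, -3, -18/5, -6/5]
R3 ← R3 + (6)·R2: [0, 0, 57/2, -21/2]
R4 ← R4 + (5)·R2: [0, 0, 171/10, -63/10]
R5 ← R5 + (3)·R2: [0, 0, 57/5, -21/5]
R4 ← R4 − (3/5)·R3: [0, 0, 0, 0]
R5 ← R5 − (2/5)·R3: [0, 0, 0, 0]
3 nonzero rows, so rank(M) = 3.
M has 4 columns; by rank–nullity, nullity = 4 − 3 = 1.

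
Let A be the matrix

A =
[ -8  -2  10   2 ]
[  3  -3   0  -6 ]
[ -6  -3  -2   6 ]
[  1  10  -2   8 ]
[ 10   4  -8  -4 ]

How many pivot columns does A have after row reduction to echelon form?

3

Row reduce to echelon form.
R2 ← R2 + (3/8)·R1: [0, -15/4, 15/4, -21/4]
R3 ← R3 − (3/4)·R1: [0, -3/2, -19/2, 9/2]
R4 ← R4 + (1/8)·R1: [0, 39/4, -3/4, 33/4]
R5 ← R5 + (5/4)·R1: [0, 3/2, 9/2, -3/2]
R3 ← R3 − (2/5)·R2: [0, 0, -11, 33/5]
R4 ← R4 + (13/5)·R2: [0, 0, 9, -27/5]
R5 ← R5 + (2/5)·R2: [0, 0, 6, -18/5]
R4 ← R4 + (9/11)·R3: [0, 0, 0, 0]
R5 ← R5 + (6/11)·R3: [0, 0, 0, 0]
Echelon form has 3 nonzero rows, so rank(A) = 3.
Each nonzero row contributes one pivot column: 3 pivot columns.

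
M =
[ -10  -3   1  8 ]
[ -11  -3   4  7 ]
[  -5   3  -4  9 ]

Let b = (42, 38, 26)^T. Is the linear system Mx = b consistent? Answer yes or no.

Row reduce the augmented matrix [M | b].
R2 ← R2 − (11/10)·R1: [0, 3/10, 29/10, -9/5, -41/5]
R3 ← R3 − (1/2)·R1: [0, 9/2, -9/2, 5, 5]
R3 ← R3 − (15)·R2: [0, 0, -48, 32, 128]
The echelon form has 3 nonzero rows, and every pivot lies in the first 4 columns, so rank(M) = rank([M|b]) = 3.
The system is consistent.

yes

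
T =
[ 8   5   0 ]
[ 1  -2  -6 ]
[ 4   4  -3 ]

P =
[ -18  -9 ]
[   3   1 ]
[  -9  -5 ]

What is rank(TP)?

First compute TP:
[[-129, -67],
 [ 30,  19],
 [-33, -17]]
Now row reduce the product.
R2 ← R2 + (10/43)·R1: [0, 147/43]
R3 ← R3 − (11/43)·R1: [0, 6/43]
R3 ← R3 − (2/49)·R2: [0, 0]
2 nonzero rows, so rank(TP) = 2.

2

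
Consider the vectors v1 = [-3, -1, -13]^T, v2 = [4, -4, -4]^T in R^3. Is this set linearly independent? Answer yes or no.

Form the matrix with these vectors as rows and row reduce.
R2 ← R2 + (4/3)·R1: [0, -16/3, -64/3]
2 nonzero rows, so the 2 vectors span a space of dimension 2.
Since 2 = 2, the vectors are linearly independent.

yes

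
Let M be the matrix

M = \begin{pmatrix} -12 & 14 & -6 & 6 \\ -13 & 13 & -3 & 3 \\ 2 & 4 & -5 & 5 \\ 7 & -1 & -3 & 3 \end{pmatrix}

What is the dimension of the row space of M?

3

Row reduce to echelon form.
R2 ← R2 − (13/12)·R1: [0, -13/6, 7/2, -7/2]
R3 ← R3 + (1/6)·R1: [0, 19/3, -6, 6]
R4 ← R4 + (7/12)·R1: [0, 43/6, -13/2, 13/2]
R3 ← R3 + (38/13)·R2: [0, 0, 55/13, -55/13]
R4 ← R4 + (43/13)·R2: [0, 0, 66/13, -66/13]
R4 ← R4 − (6/5)·R3: [0, 0, 0, 0]
Echelon form has 3 nonzero rows, so rank(M) = 3.
The row space has dimension equal to the rank: 3.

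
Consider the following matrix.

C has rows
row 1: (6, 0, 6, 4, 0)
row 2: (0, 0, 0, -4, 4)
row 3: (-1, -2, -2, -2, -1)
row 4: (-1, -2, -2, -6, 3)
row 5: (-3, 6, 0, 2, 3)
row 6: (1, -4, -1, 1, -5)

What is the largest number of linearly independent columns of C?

3

Row reduce to echelon form.
R3 ← R3 + (1/6)·R1: [0, -2, -1, -4/3, -1]
R4 ← R4 + (1/6)·R1: [0, -2, -1, -16/3, 3]
R5 ← R5 + (1/2)·R1: [0, 6, 3, 4, 3]
R6 ← R6 − (1/6)·R1: [0, -4, -2, 1/3, -5]
Swap R2 ↔ R3
R4 ← R4 − R2: [0, 0, 0, -4, 4]
R5 ← R5 + (3)·R2: [0, 0, 0, 0, 0]
R6 ← R6 − (2)·R2: [0, 0, 0, 3, -3]
R4 ← R4 − R3: [0, 0, 0, 0, 0]
R6 ← R6 + (3/4)·R3: [0, 0, 0, 0, 0]
Echelon form has 3 nonzero rows, so rank(C) = 3.
The rank gives the maximum number of linearly independent columns: 3.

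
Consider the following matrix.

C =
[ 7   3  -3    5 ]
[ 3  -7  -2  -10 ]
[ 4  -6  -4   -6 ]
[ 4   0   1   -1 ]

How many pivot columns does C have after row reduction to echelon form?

Row reduce to echelon form.
R2 ← R2 − (3/7)·R1: [0, -58/7, -5/7, -85/7]
R3 ← R3 − (4/7)·R1: [0, -54/7, -16/7, -62/7]
R4 ← R4 − (4/7)·R1: [0, -12/7, 19/7, -27/7]
R3 ← R3 − (27/29)·R2: [0, 0, -47/29, 71/29]
R4 ← R4 − (6/29)·R2: [0, 0, 83/29, -39/29]
R4 ← R4 + (83/47)·R3: [0, 0, 0, 140/47]
Echelon form has 4 nonzero rows, so rank(C) = 4.
Each nonzero row contributes one pivot column: 4 pivot columns.

4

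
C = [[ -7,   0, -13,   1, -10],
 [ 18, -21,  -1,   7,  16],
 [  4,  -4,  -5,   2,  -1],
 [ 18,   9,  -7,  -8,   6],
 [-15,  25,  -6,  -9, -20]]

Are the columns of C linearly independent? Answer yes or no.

no

Row reduce C to echelon form.
R2 ← R2 + (18/7)·R1: [0, -21, -241/7, 67/7, -68/7]
R3 ← R3 + (4/7)·R1: [0, -4, -87/7, 18/7, -47/7]
R4 ← R4 + (18/7)·R1: [0, 9, -283/7, -38/7, -138/7]
R5 ← R5 − (15/7)·R1: [0, 25, 153/7, -78/7, 10/7]
R3 ← R3 − (4/21)·R2: [0, 0, -863/147, 110/147, -715/147]
R4 ← R4 + (3/7)·R2: [0, 0, -2704/49, -65/49, -1170/49]
R5 ← R5 + (25/21)·R2: [0, 0, -2812/147, 37/147, -1490/147]
R4 ← R4 − (8112/863)·R3: [0, 0, 0, -7215/863, 18850/863]
R5 ← R5 − (2812/863)·R3: [0, 0, 0, -1887/863, 4930/863]
R5 ← R5 − (17/65)·R4: [0, 0, 0, 0, 0]
4 pivots among 5 columns.
Only 4 < 5 pivot columns, so the columns are linearly dependent.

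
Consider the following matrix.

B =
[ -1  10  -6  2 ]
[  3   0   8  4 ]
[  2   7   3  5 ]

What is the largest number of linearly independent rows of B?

Row reduce to echelon form.
R2 ← R2 + (3)·R1: [0, 30, -10, 10]
R3 ← R3 + (2)·R1: [0, 27, -9, 9]
R3 ← R3 − (9/10)·R2: [0, 0, 0, 0]
Echelon form has 2 nonzero rows, so rank(B) = 2.
The rank gives the maximum number of linearly independent rows: 2.

2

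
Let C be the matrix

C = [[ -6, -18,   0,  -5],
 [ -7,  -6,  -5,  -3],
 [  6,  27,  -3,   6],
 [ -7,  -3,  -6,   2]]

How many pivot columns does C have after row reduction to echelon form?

Row reduce to echelon form.
R2 ← R2 − (7/6)·R1: [0, 15, -5, 17/6]
R3 ← R3 + R1: [0, 9, -3, 1]
R4 ← R4 − (7/6)·R1: [0, 18, -6, 47/6]
R3 ← R3 − (3/5)·R2: [0, 0, 0, -7/10]
R4 ← R4 − (6/5)·R2: [0, 0, 0, 133/30]
R4 ← R4 + (19/3)·R3: [0, 0, 0, 0]
Echelon form has 3 nonzero rows, so rank(C) = 3.
Each nonzero row contributes one pivot column: 3 pivot columns.

3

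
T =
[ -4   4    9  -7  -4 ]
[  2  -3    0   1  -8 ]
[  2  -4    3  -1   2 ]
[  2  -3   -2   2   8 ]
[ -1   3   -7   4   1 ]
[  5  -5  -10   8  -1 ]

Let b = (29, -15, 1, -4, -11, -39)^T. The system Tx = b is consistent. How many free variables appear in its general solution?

Row reduce the augmented matrix [T | b].
R2 ← R2 + (1/2)·R1: [0, -1, 9/2, -5/2, -10, -1/2]
R3 ← R3 + (1/2)·R1: [0, -2, 15/2, -9/2, 0, 31/2]
R4 ← R4 + (1/2)·R1: [0, -1, 5/2, -3/2, 6, 21/2]
R5 ← R5 − (1/4)·R1: [0, 2, -37/4, 23/4, 2, -73/4]
R6 ← R6 + (5/4)·R1: [0, 0, 5/4, -3/4, -6, -11/4]
R3 ← R3 − (2)·R2: [0, 0, -3/2, 1/2, 20, 33/2]
R4 ← R4 − R2: [0, 0, -2, 1, 16, 11]
R5 ← R5 + (2)·R2: [0, 0, -1/4, 3/4, -18, -77/4]
R4 ← R4 − (4/3)·R3: [0, 0, 0, 1/3, -32/3, -11]
R5 ← R5 − (1/6)·R3: [0, 0, 0, 2/3, -64/3, -22]
R6 ← R6 + (5/6)·R3: [0, 0, 0, -1/3, 32/3, 11]
R5 ← R5 − (2)·R4: [0, 0, 0, 0, 0, 0]
R6 ← R6 + R4: [0, 0, 0, 0, 0, 0]
The echelon form has 4 nonzero rows, and every pivot lies in the first 5 columns, so rank(T) = rank([T|b]) = 4.
The system is consistent.
Free variables = (unknowns) − (rank) = 5 − 4 = 1.

1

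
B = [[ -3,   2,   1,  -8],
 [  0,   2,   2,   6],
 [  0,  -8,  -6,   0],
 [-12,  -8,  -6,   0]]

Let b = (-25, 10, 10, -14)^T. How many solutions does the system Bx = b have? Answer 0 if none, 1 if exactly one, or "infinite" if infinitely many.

Row reduce the augmented matrix [B | b].
R4 ← R4 − (4)·R1: [0, -16, -10, 32, 86]
R3 ← R3 + (4)·R2: [0, 0, 2, 24, 50]
R4 ← R4 + (8)·R2: [0, 0, 6, 80, 166]
R4 ← R4 − (3)·R3: [0, 0, 0, 8, 16]
The echelon form has 4 nonzero rows, and every pivot lies in the first 4 columns, so rank(B) = rank([B|b]) = 4.
The system is consistent.
rank = 4 = number of unknowns, so the solution is unique.

1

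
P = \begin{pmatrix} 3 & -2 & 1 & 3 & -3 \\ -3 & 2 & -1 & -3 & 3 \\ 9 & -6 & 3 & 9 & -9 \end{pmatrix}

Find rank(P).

Row reduce to echelon form.
R2 ← R2 + R1: [0, 0, 0, 0, 0]
R3 ← R3 − (3)·R1: [0, 0, 0, 0, 0]
Echelon form has 1 nonzero row, so rank(P) = 1.

1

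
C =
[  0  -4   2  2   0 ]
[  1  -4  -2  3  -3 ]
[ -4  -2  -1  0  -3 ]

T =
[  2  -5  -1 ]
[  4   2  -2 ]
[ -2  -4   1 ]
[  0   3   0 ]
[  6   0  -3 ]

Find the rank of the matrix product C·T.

First compute CT:
[[-20, -10,  10],
 [-28,   4,  14],
 [-32,  20,  16]]
Now row reduce the product.
R2 ← R2 − (7/5)·R1: [0, 18, 0]
R3 ← R3 − (8/5)·R1: [0, 36, 0]
R3 ← R3 − (2)·R2: [0, 0, 0]
2 nonzero rows, so rank(CT) = 2.

2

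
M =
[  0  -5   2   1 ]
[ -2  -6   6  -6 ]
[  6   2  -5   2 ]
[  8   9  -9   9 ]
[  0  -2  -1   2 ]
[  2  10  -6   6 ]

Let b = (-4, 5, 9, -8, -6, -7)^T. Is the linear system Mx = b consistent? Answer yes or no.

Row reduce the augmented matrix [M | b].
Swap R1 ↔ R2
R3 ← R3 + (3)·R1: [0, -16, 13, -16, 24]
R4 ← R4 + (4)·R1: [0, -15, 15, -15, 12]
R6 ← R6 + R1: [0, 4, 0, 0, -2]
R3 ← R3 − (16/5)·R2: [0, 0, 33/5, -96/5, 184/5]
R4 ← R4 − (3)·R2: [0, 0, 9, -18, 24]
R5 ← R5 − (2/5)·R2: [0, 0, -9/5, 8/5, -22/5]
R6 ← R6 + (4/5)·R2: [0, 0, 8/5, 4/5, -26/5]
R4 ← R4 − (15/11)·R3: [0, 0, 0, 90/11, -288/11]
R5 ← R5 + (3/11)·R3: [0, 0, 0, -40/11, 62/11]
R6 ← R6 − (8/33)·R3: [0, 0, 0, 60/11, -466/33]
R5 ← R5 + (4/9)·R4: [0, 0, 0, 0, -6]
R6 ← R6 − (2/3)·R4: [0, 0, 0, 0, 10/3]
R6 ← R6 + (5/9)·R5: [0, 0, 0, 0, 0]
The echelon form has 5 nonzero rows; the last pivot sits in the augmented column, so rank(M) = 4 but rank([M|b]) = 5.
Since the ranks differ, the system is inconsistent.

no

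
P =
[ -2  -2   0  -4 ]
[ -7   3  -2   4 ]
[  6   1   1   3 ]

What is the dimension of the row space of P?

2

Row reduce to echelon form.
R2 ← R2 − (7/2)·R1: [0, 10, -2, 18]
R3 ← R3 + (3)·R1: [0, -5, 1, -9]
R3 ← R3 + (1/2)·R2: [0, 0, 0, 0]
Echelon form has 2 nonzero rows, so rank(P) = 2.
The row space has dimension equal to the rank: 2.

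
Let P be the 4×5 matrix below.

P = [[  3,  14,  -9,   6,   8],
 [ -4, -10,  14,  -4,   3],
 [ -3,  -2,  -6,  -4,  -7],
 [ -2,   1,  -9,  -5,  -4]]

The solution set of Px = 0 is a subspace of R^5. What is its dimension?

1

Row reduce to echelon form.
R2 ← R2 + (4/3)·R1: [0, 26/3, 2, 4, 41/3]
R3 ← R3 + R1: [0, 12, -15, 2, 1]
R4 ← R4 + (2/3)·R1: [0, 31/3, -15, -1, 4/3]
R3 ← R3 − (18/13)·R2: [0, 0, -231/13, -46/13, -233/13]
R4 ← R4 − (31/26)·R2: [0, 0, -226/13, -75/13, -389/26]
R4 ← R4 − (226/231)·R3: [0, 0, 0, -533/231, 1189/462]
4 nonzero rows, so rank(P) = 4.
P has 5 columns; by rank–nullity, nullity = 5 − 4 = 1.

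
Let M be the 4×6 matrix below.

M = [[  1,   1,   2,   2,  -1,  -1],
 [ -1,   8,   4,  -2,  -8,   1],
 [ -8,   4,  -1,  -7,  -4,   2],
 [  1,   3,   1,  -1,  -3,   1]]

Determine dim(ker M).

Row reduce to echelon form.
R2 ← R2 + R1: [0, 9, 6, 0, -9, 0]
R3 ← R3 + (8)·R1: [0, 12, 15, 9, -12, -6]
R4 ← R4 − R1: [0, 2, -1, -3, -2, 2]
R3 ← R3 − (4/3)·R2: [0, 0, 7, 9, 0, -6]
R4 ← R4 − (2/9)·R2: [0, 0, -7/3, -3, 0, 2]
R4 ← R4 + (1/3)·R3: [0, 0, 0, 0, 0, 0]
3 nonzero rows, so rank(M) = 3.
M has 6 columns; by rank–nullity, nullity = 6 − 3 = 3.

3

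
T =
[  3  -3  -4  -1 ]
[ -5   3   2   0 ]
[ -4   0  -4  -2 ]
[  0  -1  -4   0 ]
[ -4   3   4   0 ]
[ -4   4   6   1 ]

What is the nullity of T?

1

Row reduce to echelon form.
R2 ← R2 + (5/3)·R1: [0, -2, -14/3, -5/3]
R3 ← R3 + (4/3)·R1: [0, -4, -28/3, -10/3]
R5 ← R5 + (4/3)·R1: [0, -1, -4/3, -4/3]
R6 ← R6 + (4/3)·R1: [0, 0, 2/3, -1/3]
R3 ← R3 − (2)·R2: [0, 0, 0, 0]
R4 ← R4 − (1/2)·R2: [0, 0, -5/3, 5/6]
R5 ← R5 − (1/2)·R2: [0, 0, 1, -1/2]
Swap R3 ↔ R4
R5 ← R5 + (3/5)·R3: [0, 0, 0, 0]
R6 ← R6 + (2/5)·R3: [0, 0, 0, 0]
3 nonzero rows, so rank(T) = 3.
T has 4 columns; by rank–nullity, nullity = 4 − 3 = 1.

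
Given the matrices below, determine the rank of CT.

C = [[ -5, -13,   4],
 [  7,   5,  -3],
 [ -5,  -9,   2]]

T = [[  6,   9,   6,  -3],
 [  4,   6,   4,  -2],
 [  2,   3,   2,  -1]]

1

First compute CT:
[[-74, -111, -74,  37],
 [ 56,  84,  56, -28],
 [-62, -93, -62,  31]]
Now row reduce the product.
R2 ← R2 + (28/37)·R1: [0, 0, 0, 0]
R3 ← R3 − (31/37)·R1: [0, 0, 0, 0]
1 nonzero row, so rank(CT) = 1.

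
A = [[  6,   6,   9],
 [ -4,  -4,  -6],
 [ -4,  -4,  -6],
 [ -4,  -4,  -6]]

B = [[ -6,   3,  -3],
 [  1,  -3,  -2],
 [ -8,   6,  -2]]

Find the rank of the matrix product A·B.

1

First compute AB:
[[-102,  54, -48],
 [ 68, -36,  32],
 [ 68, -36,  32],
 [ 68, -36,  32]]
Now row reduce the product.
R2 ← R2 + (2/3)·R1: [0, 0, 0]
R3 ← R3 + (2/3)·R1: [0, 0, 0]
R4 ← R4 + (2/3)·R1: [0, 0, 0]
1 nonzero row, so rank(AB) = 1.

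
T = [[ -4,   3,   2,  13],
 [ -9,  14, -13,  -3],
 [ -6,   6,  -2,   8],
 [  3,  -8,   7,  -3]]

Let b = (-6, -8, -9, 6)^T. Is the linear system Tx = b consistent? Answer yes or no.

no

Row reduce the augmented matrix [T | b].
R2 ← R2 − (9/4)·R1: [0, 29/4, -35/2, -129/4, 11/2]
R3 ← R3 − (3/2)·R1: [0, 3/2, -5, -23/2, 0]
R4 ← R4 + (3/4)·R1: [0, -23/4, 17/2, 27/4, 3/2]
R3 ← R3 − (6/29)·R2: [0, 0, -40/29, -140/29, -33/29]
R4 ← R4 + (23/29)·R2: [0, 0, -156/29, -546/29, 170/29]
R4 ← R4 − (39/10)·R3: [0, 0, 0, 0, 103/10]
The echelon form has 4 nonzero rows; the last pivot sits in the augmented column, so rank(T) = 3 but rank([T|b]) = 4.
Since the ranks differ, the system is inconsistent.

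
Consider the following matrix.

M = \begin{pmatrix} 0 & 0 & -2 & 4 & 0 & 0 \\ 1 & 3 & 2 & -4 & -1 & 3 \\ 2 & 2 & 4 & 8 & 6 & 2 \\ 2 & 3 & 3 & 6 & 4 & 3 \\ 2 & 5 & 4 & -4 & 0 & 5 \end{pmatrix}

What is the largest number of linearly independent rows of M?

Row reduce to echelon form.
Swap R1 ↔ R2
R3 ← R3 − (2)·R1: [0, -4, 0, 16, 8, -4]
R4 ← R4 − (2)·R1: [0, -3, -1, 14, 6, -3]
R5 ← R5 − (2)·R1: [0, -1, 0, 4, 2, -1]
Swap R2 ↔ R3
R4 ← R4 − (3/4)·R2: [0, 0, -1, 2, 0, 0]
R5 ← R5 − (1/4)·R2: [0, 0, 0, 0, 0, 0]
R4 ← R4 − (1/2)·R3: [0, 0, 0, 0, 0, 0]
Echelon form has 3 nonzero rows, so rank(M) = 3.
The rank gives the maximum number of linearly independent rows: 3.

3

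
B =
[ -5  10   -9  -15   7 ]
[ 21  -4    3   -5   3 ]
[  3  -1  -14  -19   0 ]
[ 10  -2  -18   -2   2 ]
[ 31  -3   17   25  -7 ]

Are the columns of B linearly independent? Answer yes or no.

yes

Row reduce B to echelon form.
R2 ← R2 + (21/5)·R1: [0, 38, -174/5, -68, 162/5]
R3 ← R3 + (3/5)·R1: [0, 5, -97/5, -28, 21/5]
R4 ← R4 + (2)·R1: [0, 18, -36, -32, 16]
R5 ← R5 + (31/5)·R1: [0, 59, -194/5, -68, 182/5]
R3 ← R3 − (5/38)·R2: [0, 0, -1408/95, -362/19, -6/95]
R4 ← R4 − (9/19)·R2: [0, 0, -1854/95, 4/19, 62/95]
R5 ← R5 − (59/38)·R2: [0, 0, 1447/95, 714/19, -1321/95]
R4 ← R4 − (927/704)·R3: [0, 0, 0, 8905/352, 259/352]
R5 ← R5 + (1447/1408)·R3: [0, 0, 0, 12671/704, -9835/704]
R5 ← R5 − (12671/17810)·R4: [0, 0, 0, 0, -129066/8905]
5 pivots among 5 columns.
Every column is a pivot column, so the columns are linearly independent.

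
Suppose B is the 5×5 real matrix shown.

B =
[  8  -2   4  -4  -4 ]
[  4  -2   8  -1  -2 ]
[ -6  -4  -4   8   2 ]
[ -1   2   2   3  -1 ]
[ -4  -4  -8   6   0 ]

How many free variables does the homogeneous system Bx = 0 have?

0

Row reduce to echelon form.
R2 ← R2 − (1/2)·R1: [0, -1, 6, 1, 0]
R3 ← R3 + (3/4)·R1: [0, -11/2, -1, 5, -1]
R4 ← R4 + (1/8)·R1: [0, 7/4, 5/2, 5/2, -3/2]
R5 ← R5 + (1/2)·R1: [0, -5, -6, 4, -2]
R3 ← R3 − (11/2)·R2: [0, 0, -34, -1/2, -1]
R4 ← R4 + (7/4)·R2: [0, 0, 13, 17/4, -3/2]
R5 ← R5 − (5)·R2: [0, 0, -36, -1, -2]
R4 ← R4 + (13/34)·R3: [0, 0, 0, 69/17, -32/17]
R5 ← R5 − (18/17)·R3: [0, 0, 0, -8/17, -16/17]
R5 ← R5 + (8/69)·R4: [0, 0, 0, 0, -80/69]
5 nonzero rows, so rank(B) = 5.
B has 5 columns; by rank–nullity, nullity = 5 − 5 = 0.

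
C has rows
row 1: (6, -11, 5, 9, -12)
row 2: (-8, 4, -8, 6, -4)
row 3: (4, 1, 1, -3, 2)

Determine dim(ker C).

2

Row reduce to echelon form.
R2 ← R2 + (4/3)·R1: [0, -32/3, -4/3, 18, -20]
R3 ← R3 − (2/3)·R1: [0, 25/3, -7/3, -9, 10]
R3 ← R3 + (25/32)·R2: [0, 0, -27/8, 81/16, -45/8]
3 nonzero rows, so rank(C) = 3.
C has 5 columns; by rank–nullity, nullity = 5 − 3 = 2.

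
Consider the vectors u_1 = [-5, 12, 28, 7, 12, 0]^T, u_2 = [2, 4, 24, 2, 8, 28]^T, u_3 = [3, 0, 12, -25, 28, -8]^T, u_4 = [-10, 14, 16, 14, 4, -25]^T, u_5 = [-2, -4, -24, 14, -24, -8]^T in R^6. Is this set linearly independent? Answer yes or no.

Form the matrix with these vectors as rows and row reduce.
R2 ← R2 + (2/5)·R1: [0, 44/5, 176/5, 24/5, 64/5, 28]
R3 ← R3 + (3/5)·R1: [0, 36/5, 144/5, -104/5, 176/5, -8]
R4 ← R4 − (2)·R1: [0, -10, -40, 0, -20, -25]
R5 ← R5 − (2/5)·R1: [0, -44/5, -176/5, 56/5, -144/5, -8]
R3 ← R3 − (9/11)·R2: [0, 0, 0, -272/11, 272/11, -340/11]
R4 ← R4 + (25/22)·R2: [0, 0, 0, 60/11, -60/11, 75/11]
R5 ← R5 + R2: [0, 0, 0, 16, -16, 20]
R4 ← R4 + (15/68)·R3: [0, 0, 0, 0, 0, 0]
R5 ← R5 + (11/17)·R3: [0, 0, 0, 0, 0, 0]
3 nonzero rows, so the 5 vectors span a space of dimension 3.
Since 3 < 5, the vectors are linearly dependent.

no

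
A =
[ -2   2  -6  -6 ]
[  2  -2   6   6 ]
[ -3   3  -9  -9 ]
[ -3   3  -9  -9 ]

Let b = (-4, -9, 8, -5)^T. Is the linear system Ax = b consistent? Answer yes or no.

Row reduce the augmented matrix [A | b].
R2 ← R2 + R1: [0, 0, 0, 0, -13]
R3 ← R3 − (3/2)·R1: [0, 0, 0, 0, 14]
R4 ← R4 − (3/2)·R1: [0, 0, 0, 0, 1]
R3 ← R3 + (14/13)·R2: [0, 0, 0, 0, 0]
R4 ← R4 + (1/13)·R2: [0, 0, 0, 0, 0]
The echelon form has 2 nonzero rows; the last pivot sits in the augmented column, so rank(A) = 1 but rank([A|b]) = 2.
Since the ranks differ, the system is inconsistent.

no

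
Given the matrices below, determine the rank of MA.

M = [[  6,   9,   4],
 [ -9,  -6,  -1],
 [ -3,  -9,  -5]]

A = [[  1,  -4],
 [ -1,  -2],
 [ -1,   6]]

2

First compute MA:
[[ -7, -18],
 [ -2,  42],
 [ 11,   0]]
Now row reduce the product.
R2 ← R2 − (2/7)·R1: [0, 330/7]
R3 ← R3 + (11/7)·R1: [0, -198/7]
R3 ← R3 + (3/5)·R2: [0, 0]
2 nonzero rows, so rank(MA) = 2.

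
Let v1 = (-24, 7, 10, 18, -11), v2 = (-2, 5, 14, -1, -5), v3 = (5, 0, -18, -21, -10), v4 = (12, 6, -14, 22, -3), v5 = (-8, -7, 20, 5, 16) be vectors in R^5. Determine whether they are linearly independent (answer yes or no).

Form the matrix with these vectors as rows and row reduce.
R2 ← R2 − (1/12)·R1: [0, 53/12, 79/6, -5/2, -49/12]
R3 ← R3 + (5/24)·R1: [0, 35/24, -191/12, -69/4, -295/24]
R4 ← R4 + (1/2)·R1: [0, 19/2, -9, 31, -17/2]
R5 ← R5 − (1/3)·R1: [0, -28/3, 50/3, -1, 59/3]
R3 ← R3 − (35/106)·R2: [0, 0, -1074/53, -1741/106, -580/53]
R4 ← R4 − (114/53)·R2: [0, 0, -1978/53, 1928/53, 15/53]
R5 ← R5 + (112/53)·R2: [0, 0, 2358/53, -333/53, 585/53]
R4 ← R4 − (989/537)·R3: [0, 0, 0, 71557/1074, 10975/537]
R5 ← R5 + (393/179)·R3: [0, 0, 0, -15159/358, -2325/179]
R5 ← R5 + (279/439)·R4: [0, 0, 0, 0, 0]
4 nonzero rows, so the 5 vectors span a space of dimension 4.
Since 4 < 5, the vectors are linearly dependent.

no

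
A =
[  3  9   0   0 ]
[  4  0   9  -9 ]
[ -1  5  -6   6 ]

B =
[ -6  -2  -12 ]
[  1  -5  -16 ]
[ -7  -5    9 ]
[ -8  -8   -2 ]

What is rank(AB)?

First compute AB:
[[ -9, -51, -180],
 [-15,  19,  51],
 [  5, -41, -134]]
Now row reduce the product.
R2 ← R2 − (5/3)·R1: [0, 104, 351]
R3 ← R3 + (5/9)·R1: [0, -208/3, -234]
R3 ← R3 + (2/3)·R2: [0, 0, 0]
2 nonzero rows, so rank(AB) = 2.

2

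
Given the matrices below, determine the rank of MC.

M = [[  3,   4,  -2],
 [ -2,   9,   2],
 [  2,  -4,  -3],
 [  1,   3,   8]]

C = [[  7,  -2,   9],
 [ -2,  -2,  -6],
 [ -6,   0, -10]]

First compute MC:
[[ 25, -14,  23],
 [-44, -14, -92],
 [ 40,   4,  72],
 [-47,  -8, -89]]
Now row reduce the product.
R2 ← R2 + (44/25)·R1: [0, -966/25, -1288/25]
R3 ← R3 − (8/5)·R1: [0, 132/5, 176/5]
R4 ← R4 + (47/25)·R1: [0, -858/25, -1144/25]
R3 ← R3 + (110/161)·R2: [0, 0, 0]
R4 ← R4 − (143/161)·R2: [0, 0, 0]
2 nonzero rows, so rank(MC) = 2.

2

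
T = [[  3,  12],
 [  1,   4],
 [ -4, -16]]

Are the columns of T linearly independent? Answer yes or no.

no

Row reduce T to echelon form.
R2 ← R2 − (1/3)·R1: [0, 0]
R3 ← R3 + (4/3)·R1: [0, 0]
1 pivot among 2 columns.
Only 1 < 2 pivot columns, so the columns are linearly dependent.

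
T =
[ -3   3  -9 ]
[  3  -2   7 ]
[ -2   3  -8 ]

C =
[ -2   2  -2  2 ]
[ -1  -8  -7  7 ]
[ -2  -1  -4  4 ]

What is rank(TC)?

2

First compute TC:
[[ 21, -21,  21, -21],
 [-18,  15, -20,  20],
 [ 17, -20,  15, -15]]
Now row reduce the product.
R2 ← R2 + (6/7)·R1: [0, -3, -2, 2]
R3 ← R3 − (17/21)·R1: [0, -3, -2, 2]
R3 ← R3 − R2: [0, 0, 0, 0]
2 nonzero rows, so rank(TC) = 2.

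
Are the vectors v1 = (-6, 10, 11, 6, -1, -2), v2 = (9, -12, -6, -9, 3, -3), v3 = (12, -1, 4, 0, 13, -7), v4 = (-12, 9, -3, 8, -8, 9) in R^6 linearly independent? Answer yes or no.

no

Form the matrix with these vectors as rows and row reduce.
R2 ← R2 + (3/2)·R1: [0, 3, 21/2, 0, 3/2, -6]
R3 ← R3 + (2)·R1: [0, 19, 26, 12, 11, -11]
R4 ← R4 − (2)·R1: [0, -11, -25, -4, -6, 13]
R3 ← R3 − (19/3)·R2: [0, 0, -81/2, 12, 3/2, 27]
R4 ← R4 + (11/3)·R2: [0, 0, 27/2, -4, -1/2, -9]
R4 ← R4 + (1/3)·R3: [0, 0, 0, 0, 0, 0]
3 nonzero rows, so the 4 vectors span a space of dimension 3.
Since 3 < 4, the vectors are linearly dependent.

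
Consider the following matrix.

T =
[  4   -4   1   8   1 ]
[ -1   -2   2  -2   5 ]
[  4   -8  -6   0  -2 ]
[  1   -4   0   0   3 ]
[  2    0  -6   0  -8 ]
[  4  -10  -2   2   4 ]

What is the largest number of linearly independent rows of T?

3

Row reduce to echelon form.
R2 ← R2 + (1/4)·R1: [0, -3, 9/4, 0, 21/4]
R3 ← R3 − R1: [0, -4, -7, -8, -3]
R4 ← R4 − (1/4)·R1: [0, -3, -1/4, -2, 11/4]
R5 ← R5 − (1/2)·R1: [0, 2, -13/2, -4, -17/2]
R6 ← R6 − R1: [0, -6, -3, -6, 3]
R3 ← R3 − (4/3)·R2: [0, 0, -10, -8, -10]
R4 ← R4 − R2: [0, 0, -5/2, -2, -5/2]
R5 ← R5 + (2/3)·R2: [0, 0, -5, -4, -5]
R6 ← R6 − (2)·R2: [0, 0, -15/2, -6, -15/2]
R4 ← R4 − (1/4)·R3: [0, 0, 0, 0, 0]
R5 ← R5 − (1/2)·R3: [0, 0, 0, 0, 0]
R6 ← R6 − (3/4)·R3: [0, 0, 0, 0, 0]
Echelon form has 3 nonzero rows, so rank(T) = 3.
The rank gives the maximum number of linearly independent rows: 3.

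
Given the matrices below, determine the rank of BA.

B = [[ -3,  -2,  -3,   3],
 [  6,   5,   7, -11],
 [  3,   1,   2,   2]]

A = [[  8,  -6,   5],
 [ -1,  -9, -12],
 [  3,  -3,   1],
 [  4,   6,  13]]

2

First compute BA:
[[-19,  63,  45],
 [ 20, -168, -166],
 [ 37, -21,  31]]
Now row reduce the product.
R2 ← R2 + (20/19)·R1: [0, -1932/19, -2254/19]
R3 ← R3 + (37/19)·R1: [0, 1932/19, 2254/19]
R3 ← R3 + R2: [0, 0, 0]
2 nonzero rows, so rank(BA) = 2.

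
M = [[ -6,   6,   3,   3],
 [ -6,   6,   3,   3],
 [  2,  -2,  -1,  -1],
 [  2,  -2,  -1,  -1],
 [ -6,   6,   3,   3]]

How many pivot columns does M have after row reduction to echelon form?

1

Row reduce to echelon form.
R2 ← R2 − R1: [0, 0, 0, 0]
R3 ← R3 + (1/3)·R1: [0, 0, 0, 0]
R4 ← R4 + (1/3)·R1: [0, 0, 0, 0]
R5 ← R5 − R1: [0, 0, 0, 0]
Echelon form has 1 nonzero row, so rank(M) = 1.
Each nonzero row contributes one pivot column: 1 pivot columns.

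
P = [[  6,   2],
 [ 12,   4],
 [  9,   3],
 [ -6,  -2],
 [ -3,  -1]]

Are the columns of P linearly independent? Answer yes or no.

Row reduce P to echelon form.
R2 ← R2 − (2)·R1: [0, 0]
R3 ← R3 − (3/2)·R1: [0, 0]
R4 ← R4 + R1: [0, 0]
R5 ← R5 + (1/2)·R1: [0, 0]
1 pivot among 2 columns.
Only 1 < 2 pivot columns, so the columns are linearly dependent.

no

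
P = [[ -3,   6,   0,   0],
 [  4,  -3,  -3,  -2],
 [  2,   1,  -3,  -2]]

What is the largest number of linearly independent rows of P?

2

Row reduce to echelon form.
R2 ← R2 + (4/3)·R1: [0, 5, -3, -2]
R3 ← R3 + (2/3)·R1: [0, 5, -3, -2]
R3 ← R3 − R2: [0, 0, 0, 0]
Echelon form has 2 nonzero rows, so rank(P) = 2.
The rank gives the maximum number of linearly independent rows: 2.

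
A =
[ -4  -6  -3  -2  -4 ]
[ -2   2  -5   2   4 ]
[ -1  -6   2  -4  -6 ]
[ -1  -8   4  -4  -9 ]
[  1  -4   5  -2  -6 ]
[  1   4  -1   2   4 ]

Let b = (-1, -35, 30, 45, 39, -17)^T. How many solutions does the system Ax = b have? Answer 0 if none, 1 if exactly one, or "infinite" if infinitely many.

Row reduce the augmented matrix [A | b].
R2 ← R2 − (1/2)·R1: [0, 5, -7/2, 3, 6, -69/2]
R3 ← R3 − (1/4)·R1: [0, -9/2, 11/4, -7/2, -5, 121/4]
R4 ← R4 − (1/4)·R1: [0, -13/2, 19/4, -7/2, -8, 181/4]
R5 ← R5 + (1/4)·R1: [0, -11/2, 17/4, -5/2, -7, 155/4]
R6 ← R6 + (1/4)·R1: [0, 5/2, -7/4, 3/2, 3, -69/4]
R3 ← R3 + (9/10)·R2: [0, 0, -2/5, -4/5, 2/5, -4/5]
R4 ← R4 + (13/10)·R2: [0, 0, 1/5, 2/5, -1/5, 2/5]
R5 ← R5 + (11/10)·R2: [0, 0, 2/5, 4/5, -2/5, 4/5]
R6 ← R6 − (1/2)·R2: [0, 0, 0, 0, 0, 0]
R4 ← R4 + (1/2)·R3: [0, 0, 0, 0, 0, 0]
R5 ← R5 + R3: [0, 0, 0, 0, 0, 0]
The echelon form has 3 nonzero rows, and every pivot lies in the first 5 columns, so rank(A) = rank([A|b]) = 3.
The system is consistent.
rank = 3 < 5 unknowns, so there are infinitely many solutions.

infinite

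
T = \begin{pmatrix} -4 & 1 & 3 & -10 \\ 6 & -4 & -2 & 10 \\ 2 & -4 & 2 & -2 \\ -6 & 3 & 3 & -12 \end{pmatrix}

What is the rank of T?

2

Row reduce to echelon form.
R2 ← R2 + (3/2)·R1: [0, -5/2, 5/2, -5]
R3 ← R3 + (1/2)·R1: [0, -7/2, 7/2, -7]
R4 ← R4 − (3/2)·R1: [0, 3/2, -3/2, 3]
R3 ← R3 − (7/5)·R2: [0, 0, 0, 0]
R4 ← R4 + (3/5)·R2: [0, 0, 0, 0]
Echelon form has 2 nonzero rows, so rank(T) = 2.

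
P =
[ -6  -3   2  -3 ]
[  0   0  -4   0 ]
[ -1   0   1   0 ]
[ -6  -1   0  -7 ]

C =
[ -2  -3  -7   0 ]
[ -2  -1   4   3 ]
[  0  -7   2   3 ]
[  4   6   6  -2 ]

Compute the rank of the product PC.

4

First compute PC:
[[  6, -11,  16,   3],
 [  0,  28,  -8, -12],
 [  2,  -4,   9,   3],
 [-14, -23,  -4,  11]]
Now row reduce the product.
R3 ← R3 − (1/3)·R1: [0, -1/3, 11/3, 2]
R4 ← R4 + (7/3)·R1: [0, -146/3, 100/3, 18]
R3 ← R3 + (1/84)·R2: [0, 0, 25/7, 13/7]
R4 ← R4 + (73/42)·R2: [0, 0, 136/7, -20/7]
R4 ← R4 − (136/25)·R3: [0, 0, 0, -324/25]
4 nonzero rows, so rank(PC) = 4.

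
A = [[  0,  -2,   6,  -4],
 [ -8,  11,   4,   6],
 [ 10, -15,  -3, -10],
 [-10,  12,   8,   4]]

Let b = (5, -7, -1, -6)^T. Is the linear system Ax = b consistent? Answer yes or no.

no

Row reduce the augmented matrix [A | b].
Swap R1 ↔ R2
R3 ← R3 + (5/4)·R1: [0, -5/4, 2, -5/2, -39/4]
R4 ← R4 − (5/4)·R1: [0, -7/4, 3, -7/2, 11/4]
R3 ← R3 − (5/8)·R2: [0, 0, -7/4, 0, -103/8]
R4 ← R4 − (7/8)·R2: [0, 0, -9/4, 0, -13/8]
R4 ← R4 − (9/7)·R3: [0, 0, 0, 0, 209/14]
The echelon form has 4 nonzero rows; the last pivot sits in the augmented column, so rank(A) = 3 but rank([A|b]) = 4.
Since the ranks differ, the system is inconsistent.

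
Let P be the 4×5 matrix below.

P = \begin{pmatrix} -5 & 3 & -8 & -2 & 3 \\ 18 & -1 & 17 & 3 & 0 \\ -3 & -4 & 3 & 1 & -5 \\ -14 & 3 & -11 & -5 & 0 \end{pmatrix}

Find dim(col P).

Row reduce to echelon form.
R2 ← R2 + (18/5)·R1: [0, 49/5, -59/5, -21/5, 54/5]
R3 ← R3 − (3/5)·R1: [0, -29/5, 39/5, 11/5, -34/5]
R4 ← R4 − (14/5)·R1: [0, -27/5, 57/5, 3/5, -42/5]
R3 ← R3 + (29/49)·R2: [0, 0, 40/49, -2/7, -20/49]
R4 ← R4 + (27/49)·R2: [0, 0, 240/49, -12/7, -120/49]
R4 ← R4 − (6)·R3: [0, 0, 0, 0, 0]
Echelon form has 3 nonzero rows, so rank(P) = 3.
The column space has dimension equal to the rank: 3.

3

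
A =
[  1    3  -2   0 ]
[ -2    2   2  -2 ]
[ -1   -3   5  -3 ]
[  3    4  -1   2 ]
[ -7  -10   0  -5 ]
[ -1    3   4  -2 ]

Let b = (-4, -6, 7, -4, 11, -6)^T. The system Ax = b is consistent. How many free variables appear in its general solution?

Row reduce the augmented matrix [A | b].
R2 ← R2 + (2)·R1: [0, 8, -2, -2, -14]
R3 ← R3 + R1: [0, 0, 3, -3, 3]
R4 ← R4 − (3)·R1: [0, -5, 5, 2, 8]
R5 ← R5 + (7)·R1: [0, 11, -14, -5, -17]
R6 ← R6 + R1: [0, 6, 2, -2, -10]
R4 ← R4 + (5/8)·R2: [0, 0, 15/4, 3/4, -3/4]
R5 ← R5 − (11/8)·R2: [0, 0, -45/4, -9/4, 9/4]
R6 ← R6 − (3/4)·R2: [0, 0, 7/2, -1/2, 1/2]
R4 ← R4 − (5/4)·R3: [0, 0, 0, 9/2, -9/2]
R5 ← R5 + (15/4)·R3: [0, 0, 0, -27/2, 27/2]
R6 ← R6 − (7/6)·R3: [0, 0, 0, 3, -3]
R5 ← R5 + (3)·R4: [0, 0, 0, 0, 0]
R6 ← R6 − (2/3)·R4: [0, 0, 0, 0, 0]
The echelon form has 4 nonzero rows, and every pivot lies in the first 4 columns, so rank(A) = rank([A|b]) = 4.
The system is consistent.
Free variables = (unknowns) − (rank) = 4 − 4 = 0.

0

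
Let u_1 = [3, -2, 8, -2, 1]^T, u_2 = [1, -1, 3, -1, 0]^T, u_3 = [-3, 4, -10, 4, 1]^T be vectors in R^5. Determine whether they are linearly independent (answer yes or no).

no

Form the matrix with these vectors as rows and row reduce.
R2 ← R2 − (1/3)·R1: [0, -1/3, 1/3, -1/3, -1/3]
R3 ← R3 + R1: [0, 2, -2, 2, 2]
R3 ← R3 + (6)·R2: [0, 0, 0, 0, 0]
2 nonzero rows, so the 3 vectors span a space of dimension 2.
Since 2 < 3, the vectors are linearly dependent.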